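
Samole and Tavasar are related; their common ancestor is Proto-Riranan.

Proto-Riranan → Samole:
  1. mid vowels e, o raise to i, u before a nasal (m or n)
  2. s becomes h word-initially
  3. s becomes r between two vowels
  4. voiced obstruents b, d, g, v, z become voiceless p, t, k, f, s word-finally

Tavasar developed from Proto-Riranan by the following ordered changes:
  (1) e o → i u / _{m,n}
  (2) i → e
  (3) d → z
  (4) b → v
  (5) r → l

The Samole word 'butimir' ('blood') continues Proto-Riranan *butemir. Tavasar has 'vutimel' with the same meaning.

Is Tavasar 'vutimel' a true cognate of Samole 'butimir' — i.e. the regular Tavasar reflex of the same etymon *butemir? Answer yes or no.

Derive the expected Tavasar reflex of *butemir:
Tavasar: *butemir > butimir > butemer > vutemer > vutemel  (by pre-nasal raising, vowel merger, unconditioned shift, unconditioned shift)
The regular Tavasar reflex would be 'vutemel', but the attested form is 'vutimel'. The correspondence is irregular, so they are not cognates (the Tavasar form has a different source).

no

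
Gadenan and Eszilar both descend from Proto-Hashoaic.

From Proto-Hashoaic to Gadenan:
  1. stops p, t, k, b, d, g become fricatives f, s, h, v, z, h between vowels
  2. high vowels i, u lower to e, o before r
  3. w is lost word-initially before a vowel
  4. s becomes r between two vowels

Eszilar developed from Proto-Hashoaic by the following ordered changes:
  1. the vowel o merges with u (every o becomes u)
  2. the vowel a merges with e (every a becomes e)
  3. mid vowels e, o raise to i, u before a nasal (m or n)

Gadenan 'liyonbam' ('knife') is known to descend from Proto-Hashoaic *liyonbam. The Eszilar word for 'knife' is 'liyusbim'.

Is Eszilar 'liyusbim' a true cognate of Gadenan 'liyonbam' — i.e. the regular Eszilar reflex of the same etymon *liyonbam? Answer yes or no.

Derive the expected Eszilar reflex of *liyonbam:
Eszilar: *liyonbam
  liyonbam → liyunbam   [vowel merger]
  liyunbam → liyunbem   [vowel merger]
  liyunbem → liyunbim   [pre-nasal raising]
  giving Eszilar liyunbim.
The regular Eszilar reflex would be 'liyunbim', but the attested form is 'liyusbim'. The correspondence is irregular, so they are not cognates (the Eszilar form has a different source).

no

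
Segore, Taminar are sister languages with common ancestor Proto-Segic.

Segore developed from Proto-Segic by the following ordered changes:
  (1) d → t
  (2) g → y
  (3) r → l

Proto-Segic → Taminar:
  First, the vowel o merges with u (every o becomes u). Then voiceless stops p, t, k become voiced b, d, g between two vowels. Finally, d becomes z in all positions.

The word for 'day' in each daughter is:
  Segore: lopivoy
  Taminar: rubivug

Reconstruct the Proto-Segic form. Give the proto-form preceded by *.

*ropivog

Position 6: Segore has o, Taminar has u. Segore preserves o here (none of its changes turn any other segment into o), so the proto-segment is *o.
Position 2: Segore has o, Taminar has u. Segore preserves o here (none of its changes turn any other segment into o), so the proto-segment is *o.
Verify the candidate proto-form against each daughter:
Segore: start from *ropivog.
  rule 1: no change — ropivog
  rule 2 (unconditioned shift): ropivog → ropivoy
  rule 3 (unconditioned shift): ropivoy → lopivoy
  ⇒ Segore lopivoy
Taminar: start from *ropivog.
  rule 1 (vowel merger): ropivog → rupivug
  rule 2 (intervocalic voicing): rupivug → rubivug
  rule 3: no change — rubivug
  ⇒ Taminar rubivug
No other proto-form is consistent with every reflex, so the reconstruction is *ropivog.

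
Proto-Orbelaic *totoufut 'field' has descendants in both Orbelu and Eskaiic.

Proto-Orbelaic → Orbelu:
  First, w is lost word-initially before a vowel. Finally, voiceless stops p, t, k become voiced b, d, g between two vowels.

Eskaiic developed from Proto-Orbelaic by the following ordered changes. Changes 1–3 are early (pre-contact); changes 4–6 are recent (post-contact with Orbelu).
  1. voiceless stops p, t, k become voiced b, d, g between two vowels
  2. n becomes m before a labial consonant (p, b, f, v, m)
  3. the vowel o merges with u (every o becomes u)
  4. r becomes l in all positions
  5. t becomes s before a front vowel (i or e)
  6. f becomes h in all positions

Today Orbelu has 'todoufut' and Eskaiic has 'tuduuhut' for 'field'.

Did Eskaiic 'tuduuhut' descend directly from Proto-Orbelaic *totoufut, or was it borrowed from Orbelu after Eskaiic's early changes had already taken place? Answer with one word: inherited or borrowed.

If inherited, *totoufut would pass through all of Eskaiic's changes:
Eskaiic: start from *totoufut.
  rule 1 (intervocalic voicing): totoufut → todoufut
  rule 2: no change — todoufut
  rule 3 (vowel merger): todoufut → tuduufut
  rule 4: no change — tuduufut
  rule 5: no change — tuduufut
  rule 6 (unconditioned shift): tuduufut → tuduuhut
  ⇒ Eskaiic tuduuhut
If borrowed from Orbelu 'todoufut' after the early changes, it would undergo only the recent ones:
  rule 4 (unconditioned shift): no change (todoufut)
  rule 5 (palatalisation): no change (todoufut)
  rule 6 (unconditioned shift): todoufut → todouhut
  ⇒ as a loan: todouhut
Eskaiic 'tuduuhut' matches the inherited outcome exactly, so it is an inherited cognate, not a loan.

inherited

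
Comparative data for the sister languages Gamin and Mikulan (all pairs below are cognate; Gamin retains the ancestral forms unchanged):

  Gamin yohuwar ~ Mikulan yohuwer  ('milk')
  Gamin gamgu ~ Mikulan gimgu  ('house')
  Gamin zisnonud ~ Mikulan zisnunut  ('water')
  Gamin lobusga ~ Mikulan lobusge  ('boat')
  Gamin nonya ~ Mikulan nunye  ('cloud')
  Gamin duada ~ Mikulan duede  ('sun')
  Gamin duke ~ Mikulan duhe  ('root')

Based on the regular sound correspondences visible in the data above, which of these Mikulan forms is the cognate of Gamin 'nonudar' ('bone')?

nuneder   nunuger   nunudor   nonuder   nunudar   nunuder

nunuder

zisnonud ~ zisnunut, nonya ~ nunye — Gamin o corresponds to Mikulan u after a consonant, before a nasal.
yohuwar ~ yohuwer — Gamin a corresponds to Mikulan e after a consonant, before r.
Applying these to Gamin 'nonudar':
  nonudar → nunudar   (o→u after a consonant, before a nasal)
  nunudar → nunuder   (a→e after a consonant, before r)
So the Mikulan cognate is 'nunuder'.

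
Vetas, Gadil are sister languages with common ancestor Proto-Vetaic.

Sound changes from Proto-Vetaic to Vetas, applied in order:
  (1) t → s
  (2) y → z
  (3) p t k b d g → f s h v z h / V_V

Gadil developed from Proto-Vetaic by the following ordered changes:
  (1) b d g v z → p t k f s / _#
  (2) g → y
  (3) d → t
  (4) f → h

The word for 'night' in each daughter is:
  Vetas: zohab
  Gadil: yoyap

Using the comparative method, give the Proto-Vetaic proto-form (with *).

Position 5: Vetas has b, Gadil has p. Vetas preserves b here (none of its changes turn any other segment into b), so the proto-segment is *b.
Position 1: Vetas has z, Gadil has y. Taking the neighbouring segments as reconstructed: Vetas z could go back to *z or *y; Gadil y could go back to *g or *y — the one source consistent with every daughter is *y.
Position 3: Vetas has h, Gadil has y. Taking the neighbouring segments as reconstructed: Vetas h could go back to *k or *g or *h; Gadil y could go back to *g or *y — the one source consistent with every daughter is *g.
Continuing position by position gives *yogab; check it forward:
Vetas: *yogab
  yogab (rule 1 does not apply)
  yogab → zogab   [unconditioned shift]
  zogab → zohab   [intervocalic lenition]
  giving Vetas zohab.
Gadil: start from *yogab.
  rule 1 (final devoicing): yogab → yogap
  rule 2 (unconditioned shift): yogap → yoyap
  rule 3: no change — yoyap
  rule 4: no change — yoyap
  ⇒ Gadil yoyap
Only *yogab yields all of Vetas zohab, Gadil yoyap.

*yogab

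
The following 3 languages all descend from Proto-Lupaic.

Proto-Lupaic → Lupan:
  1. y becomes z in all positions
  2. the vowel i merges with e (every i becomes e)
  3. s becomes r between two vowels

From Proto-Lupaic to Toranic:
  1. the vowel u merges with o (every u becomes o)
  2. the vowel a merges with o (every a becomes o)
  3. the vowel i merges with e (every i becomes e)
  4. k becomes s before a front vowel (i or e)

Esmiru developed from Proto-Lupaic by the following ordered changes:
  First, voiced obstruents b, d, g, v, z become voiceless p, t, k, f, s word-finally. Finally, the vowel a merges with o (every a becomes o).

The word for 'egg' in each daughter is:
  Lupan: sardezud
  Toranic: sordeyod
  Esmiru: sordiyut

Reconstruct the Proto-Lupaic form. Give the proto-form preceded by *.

Position 2: Lupan has a, Toranic has o, Esmiru has o. Lupan preserves a here (none of its changes turn any other segment into a), so the proto-segment is *a.
Position 6: Lupan has z, Toranic has y, Esmiru has y. Toranic preserves y here (none of its changes turn any other segment into y), so the proto-segment is *y.
Position 8: Lupan has d, Toranic has d, Esmiru has t. Lupan preserves d here (none of its changes turn any other segment into d), so the proto-segment is *d.
This points to *sardiyud. Verify forward in each daughter:
Lupan: *sardiyud > sardizud > sardezud  (by unconditioned shift, vowel merger)
Toranic: start from *sardiyud.
  rule 1 (vowel merger): sardiyud → sardiyod
  rule 2 (vowel merger): sardiyod → sordiyod
  rule 3 (vowel merger): sordiyod → sordeyod
  rule 4: no change — sordeyod
  ⇒ Toranic sordeyod
Esmiru: *sardiyud > sardiyut > sordiyut  (by final devoicing, vowel merger)
Only *sardiyud yields all of Lupan sardezud, Toranic sordeyod, Esmiru sordiyut.

*sardiyud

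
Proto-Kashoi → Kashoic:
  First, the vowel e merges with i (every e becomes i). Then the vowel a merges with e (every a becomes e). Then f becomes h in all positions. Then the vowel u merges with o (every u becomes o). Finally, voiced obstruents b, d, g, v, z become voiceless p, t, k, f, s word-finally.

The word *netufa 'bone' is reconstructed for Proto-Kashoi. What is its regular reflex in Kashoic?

Kashoic: *netufa > nitufa > nitufe > nituhe > nitohe  (by vowel merger, vowel merger, unconditioned shift, vowel merger)

nitohe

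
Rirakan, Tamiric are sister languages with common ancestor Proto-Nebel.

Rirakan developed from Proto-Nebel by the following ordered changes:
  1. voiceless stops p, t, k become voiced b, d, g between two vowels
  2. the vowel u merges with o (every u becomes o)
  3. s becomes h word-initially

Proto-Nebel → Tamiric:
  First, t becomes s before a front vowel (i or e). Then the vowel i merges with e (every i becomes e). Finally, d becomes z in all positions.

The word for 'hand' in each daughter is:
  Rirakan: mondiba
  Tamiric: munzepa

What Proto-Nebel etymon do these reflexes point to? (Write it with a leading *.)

Position 4: Rirakan has d, Tamiric has z. Taking the neighbouring segments as reconstructed: Rirakan d can only go back to *d; Tamiric z could go back to *d or *z — the one source consistent with every daughter is *d.
Position 5: Rirakan has i, Tamiric has e. Rirakan preserves i here (none of its changes turn any other segment into i), so the proto-segment is *i.
Position 2: Rirakan has o, Tamiric has u. Tamiric preserves u here (none of its changes turn any other segment into u), so the proto-segment is *u.
Verify the candidate proto-form against each daughter:
Rirakan: *mundipa
  mundipa → mundiba   [intervocalic voicing]
  mundiba → mondiba   [vowel merger]
  mondiba (rule 3 does not apply)
  giving Rirakan mondiba.
Tamiric: *mundipa > mundepa > munzepa  (by vowel merger, unconditioned shift)
*mundipa is the unique common source.

*mundipa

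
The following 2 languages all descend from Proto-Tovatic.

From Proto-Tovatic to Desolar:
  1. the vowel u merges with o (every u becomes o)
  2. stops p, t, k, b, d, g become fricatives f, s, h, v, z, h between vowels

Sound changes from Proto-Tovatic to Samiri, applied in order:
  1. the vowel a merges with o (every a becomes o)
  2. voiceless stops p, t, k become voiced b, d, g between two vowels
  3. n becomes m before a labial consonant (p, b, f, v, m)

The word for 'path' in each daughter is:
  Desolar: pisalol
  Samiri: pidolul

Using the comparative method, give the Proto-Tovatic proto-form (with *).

*pitalul

Position 6: Desolar has o, Samiri has u. Samiri preserves u here (none of its changes turn any other segment into u), so the proto-segment is *u.
Position 3: Desolar has s, Samiri has d. Taking the neighbouring segments as reconstructed: Desolar s could go back to *t or *s; Samiri d could go back to *t or *d — the one source consistent with every daughter is *t.
This points to *pitalul. Verify forward in each daughter:
Desolar: *pitalul
  pitalul → pitalol   [vowel merger]
  pitalol → pisalol   [intervocalic lenition]
  giving Desolar pisalol.
Samiri: *pitalul > pitolul > pidolul  (by vowel merger, intervocalic voicing)
Only *pitalul yields all of Desolar pisalol, Samiri pidolul.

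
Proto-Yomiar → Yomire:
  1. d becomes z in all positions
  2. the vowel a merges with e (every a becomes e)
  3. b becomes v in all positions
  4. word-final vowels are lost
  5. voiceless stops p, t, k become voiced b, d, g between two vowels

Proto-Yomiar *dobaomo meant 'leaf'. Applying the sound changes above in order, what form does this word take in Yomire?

Yomire: start from *dobaomo.
  rule 1 (unconditioned shift): dobaomo → zobaomo
  rule 2 (vowel merger): zobaomo → zobeomo
  rule 3 (unconditioned shift): zobeomo → zoveomo
  rule 4 (apocope): zoveomo → zoveom
  rule 5: no change — zoveom
  ⇒ Yomire zoveom

zoveom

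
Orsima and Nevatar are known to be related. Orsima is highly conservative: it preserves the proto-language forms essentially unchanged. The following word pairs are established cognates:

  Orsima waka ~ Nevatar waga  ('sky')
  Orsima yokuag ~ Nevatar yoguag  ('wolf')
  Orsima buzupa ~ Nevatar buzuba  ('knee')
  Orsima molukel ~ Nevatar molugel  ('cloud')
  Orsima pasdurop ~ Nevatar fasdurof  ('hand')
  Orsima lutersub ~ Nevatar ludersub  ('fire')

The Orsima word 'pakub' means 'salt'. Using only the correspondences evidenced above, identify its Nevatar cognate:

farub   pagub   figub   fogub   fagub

fagub

pasdurop ~ fasdurof — Orsima p corresponds to Nevatar f word-initially before a back vowel.
yokuag ~ yoguag — Orsima k corresponds to Nevatar g between vowels (before a back vowel).
Applying these to Orsima 'pakub':
  pakub → fakub   (p→f word-initially before a back vowel)
  fakub → fagub   (k→g between vowels (before a back vowel))
So the Nevatar cognate is 'fagub'.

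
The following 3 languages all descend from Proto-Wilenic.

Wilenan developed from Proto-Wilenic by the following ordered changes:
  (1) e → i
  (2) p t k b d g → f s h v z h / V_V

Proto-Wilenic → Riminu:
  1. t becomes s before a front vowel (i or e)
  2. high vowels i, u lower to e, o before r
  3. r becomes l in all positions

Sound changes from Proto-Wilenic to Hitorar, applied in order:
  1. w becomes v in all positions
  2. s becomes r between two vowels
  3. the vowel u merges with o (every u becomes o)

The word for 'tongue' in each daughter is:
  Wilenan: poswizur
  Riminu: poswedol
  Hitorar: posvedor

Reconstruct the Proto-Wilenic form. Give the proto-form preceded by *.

*poswedur

Position 8: Wilenan has r, Riminu has l, Hitorar has r. Wilenan preserves r here (none of its changes turn any other segment into r), so the proto-segment is *r.
Position 5: Wilenan has i, Riminu has e, Hitorar has e. Hitorar preserves e here (none of its changes turn any other segment into e), so the proto-segment is *e.
This points to *poswedur. Verify forward in each daughter:
Wilenan: *poswedur
  poswedur → poswidur   [vowel merger]
  poswidur → poswizur   [intervocalic lenition]
  giving Wilenan poswizur.
Riminu: *poswedur
  poswedur (rule 1 does not apply)
  poswedur → poswedor   [pre-rhotic lowering]
  poswedor → poswedol   [unconditioned shift]
  giving Riminu poswedol.
Hitorar: *poswedur > posvedur > posvedor  (by unconditioned shift, vowel merger)
Only *poswedur yields all of Wilenan poswizur, Riminu poswedol, Hitorar posvedor.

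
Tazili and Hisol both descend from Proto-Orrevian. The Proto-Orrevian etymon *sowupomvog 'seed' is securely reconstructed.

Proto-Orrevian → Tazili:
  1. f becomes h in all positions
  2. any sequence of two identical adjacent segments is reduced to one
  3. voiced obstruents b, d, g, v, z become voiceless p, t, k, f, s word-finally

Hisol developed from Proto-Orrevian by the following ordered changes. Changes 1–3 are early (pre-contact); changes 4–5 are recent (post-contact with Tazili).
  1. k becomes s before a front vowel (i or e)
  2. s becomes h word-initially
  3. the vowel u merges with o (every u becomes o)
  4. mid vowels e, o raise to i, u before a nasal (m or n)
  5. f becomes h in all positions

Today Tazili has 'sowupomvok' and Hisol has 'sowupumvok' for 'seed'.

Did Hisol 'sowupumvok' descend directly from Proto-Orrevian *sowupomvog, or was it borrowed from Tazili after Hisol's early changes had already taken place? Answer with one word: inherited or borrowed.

If inherited, *sowupomvog would pass through all of Hisol's changes:
Hisol: *sowupomvog > howupomvog > howopomvog > howopumvog  (by debuccalisation, vowel merger, pre-nasal raising)
If borrowed from Tazili 'sowupomvok' after the early changes, it would undergo only the recent ones:
  rule 4 (pre-nasal raising): sowupomvok → sowupumvok
  rule 5 (unconditioned shift): no change (sowupumvok)
  ⇒ as a loan: sowupumvok
Hisol 'sowupumvok' matches the loan outcome 'sowupumvok', not the inherited 'howopumvog' — it skipped the early Hisol changes, so it was borrowed from Tazili.

borrowed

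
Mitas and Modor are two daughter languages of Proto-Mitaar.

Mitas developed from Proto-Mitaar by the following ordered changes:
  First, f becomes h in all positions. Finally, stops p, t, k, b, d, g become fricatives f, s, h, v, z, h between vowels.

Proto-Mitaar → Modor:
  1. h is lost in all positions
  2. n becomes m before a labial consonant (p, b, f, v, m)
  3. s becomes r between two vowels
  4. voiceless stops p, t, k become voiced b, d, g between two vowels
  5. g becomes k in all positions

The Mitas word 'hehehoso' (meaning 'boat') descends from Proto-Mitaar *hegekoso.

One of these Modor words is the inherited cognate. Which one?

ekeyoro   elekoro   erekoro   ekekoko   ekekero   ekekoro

Modor: start from *hegekoso.
  rule 1 (h-loss): hegekoso → egekoso
  rule 2: no change — egekoso
  rule 3 (rhotacism): egekoso → egekoro
  rule 4 (intervocalic voicing): egekoro → egegoro
  rule 5 (unconditioned shift): egegoro → ekekoro
  ⇒ Modor ekekoro
Among the options, 'ekekoro' alone shows every Modor change applied in order.

ekekoro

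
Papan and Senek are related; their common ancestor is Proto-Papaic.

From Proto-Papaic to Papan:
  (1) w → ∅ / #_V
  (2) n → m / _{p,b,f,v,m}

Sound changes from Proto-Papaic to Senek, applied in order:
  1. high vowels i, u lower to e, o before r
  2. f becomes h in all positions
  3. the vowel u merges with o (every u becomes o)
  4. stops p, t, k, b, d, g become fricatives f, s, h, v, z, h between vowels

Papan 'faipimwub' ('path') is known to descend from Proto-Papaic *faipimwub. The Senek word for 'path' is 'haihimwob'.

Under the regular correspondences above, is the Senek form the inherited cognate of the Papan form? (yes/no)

Derive the expected Senek reflex of *faipimwub:
Senek: start from *faipimwub.
  rule 1: no change — faipimwub
  rule 2 (unconditioned shift): faipimwub → haipimwub
  rule 3 (vowel merger): haipimwub → haipimwob
  rule 4 (intervocalic lenition): haipimwob → haifimwob
  ⇒ Senek haifimwob
The regular Senek reflex would be 'haifimwob', but the attested form is 'haihimwob'. The correspondence is irregular, so they are not cognates (the Senek form has a different source).

no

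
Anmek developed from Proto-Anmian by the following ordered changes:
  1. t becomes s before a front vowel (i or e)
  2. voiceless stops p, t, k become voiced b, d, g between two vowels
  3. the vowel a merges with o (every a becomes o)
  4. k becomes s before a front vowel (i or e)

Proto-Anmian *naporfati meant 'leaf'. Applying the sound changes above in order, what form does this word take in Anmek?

Anmek: *naporfati
  naporfati → naporfasi   [palatalisation]
  naporfasi → naborfasi   [intervocalic voicing]
  naborfasi → noborfosi   [vowel merger]
  noborfosi (rule 4 does not apply)
  giving Anmek noborfosi.

noborfosi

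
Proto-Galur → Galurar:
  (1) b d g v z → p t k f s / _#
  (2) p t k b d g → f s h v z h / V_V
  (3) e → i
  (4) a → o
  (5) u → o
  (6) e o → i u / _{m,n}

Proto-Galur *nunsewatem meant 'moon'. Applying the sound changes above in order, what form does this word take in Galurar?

nunsiwosim

Galurar: start from *nunsewatem.
  rule 1: no change — nunsewatem
  rule 2 (intervocalic lenition): nunsewatem → nunsewasem
  rule 3 (vowel merger): nunsewasem → nunsiwasim
  rule 4 (vowel merger): nunsiwasim → nunsiwosim
  rule 5 (vowel merger): nunsiwosim → nonsiwosim
  rule 6 (pre-nasal raising): nonsiwosim → nunsiwosim
  ⇒ Galurar nunsiwosim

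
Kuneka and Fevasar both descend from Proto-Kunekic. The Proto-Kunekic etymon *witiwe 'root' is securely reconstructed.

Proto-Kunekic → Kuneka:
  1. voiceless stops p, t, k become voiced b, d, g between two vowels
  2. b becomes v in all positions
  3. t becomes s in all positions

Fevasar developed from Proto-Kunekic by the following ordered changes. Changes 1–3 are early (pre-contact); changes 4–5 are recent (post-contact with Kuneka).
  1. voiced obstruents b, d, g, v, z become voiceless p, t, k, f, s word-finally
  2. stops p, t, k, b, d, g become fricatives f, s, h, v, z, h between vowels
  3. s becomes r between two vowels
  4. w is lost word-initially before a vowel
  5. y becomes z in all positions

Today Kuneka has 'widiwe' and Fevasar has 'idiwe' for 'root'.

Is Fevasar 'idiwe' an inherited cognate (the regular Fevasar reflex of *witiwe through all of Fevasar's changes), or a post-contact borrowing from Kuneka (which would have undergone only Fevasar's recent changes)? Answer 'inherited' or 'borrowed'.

If inherited, *witiwe would pass through all of Fevasar's changes:
Fevasar: start from *witiwe.
  rule 1: no change — witiwe
  rule 2 (intervocalic lenition): witiwe → wisiwe
  rule 3 (rhotacism): wisiwe → wiriwe
  rule 4 (glide loss): wiriwe → iriwe
  rule 5: no change — iriwe
  ⇒ Fevasar iriwe
If borrowed from Kuneka 'widiwe' after the early changes, it would undergo only the recent ones:
  rule 4 (glide loss): widiwe → idiwe
  rule 5 (unconditioned shift): no change (idiwe)
  ⇒ as a loan: idiwe
Fevasar 'idiwe' matches the loan outcome 'idiwe', not the inherited 'iriwe' — it skipped the early Fevasar changes, so it was borrowed from Kuneka.

borrowed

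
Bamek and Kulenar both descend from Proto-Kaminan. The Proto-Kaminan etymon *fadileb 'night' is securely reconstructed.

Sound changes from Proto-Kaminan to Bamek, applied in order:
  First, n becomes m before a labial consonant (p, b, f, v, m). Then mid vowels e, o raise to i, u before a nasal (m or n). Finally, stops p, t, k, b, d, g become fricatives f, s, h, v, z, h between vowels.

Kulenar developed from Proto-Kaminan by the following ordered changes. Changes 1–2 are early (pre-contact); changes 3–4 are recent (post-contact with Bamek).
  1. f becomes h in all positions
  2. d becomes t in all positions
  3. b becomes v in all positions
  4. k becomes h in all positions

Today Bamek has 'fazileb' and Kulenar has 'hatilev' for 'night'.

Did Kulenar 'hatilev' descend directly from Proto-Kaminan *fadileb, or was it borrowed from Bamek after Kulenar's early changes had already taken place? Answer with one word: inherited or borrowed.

If inherited, *fadileb would pass through all of Kulenar's changes:
Kulenar: start from *fadileb.
  rule 1 (unconditioned shift): fadileb → hadileb
  rule 2 (unconditioned shift): hadileb → hatileb
  rule 3 (unconditioned shift): hatileb → hatilev
  rule 4: no change — hatilev
  ⇒ Kulenar hatilev
If borrowed from Bamek 'fazileb' after the early changes, it would undergo only the recent ones:
  rule 3 (unconditioned shift): fazileb → fazilev
  rule 4 (unconditioned shift): no change (fazilev)
  ⇒ as a loan: fazilev
Kulenar 'hatilev' matches the inherited outcome exactly, so it is an inherited cognate, not a loan.

inherited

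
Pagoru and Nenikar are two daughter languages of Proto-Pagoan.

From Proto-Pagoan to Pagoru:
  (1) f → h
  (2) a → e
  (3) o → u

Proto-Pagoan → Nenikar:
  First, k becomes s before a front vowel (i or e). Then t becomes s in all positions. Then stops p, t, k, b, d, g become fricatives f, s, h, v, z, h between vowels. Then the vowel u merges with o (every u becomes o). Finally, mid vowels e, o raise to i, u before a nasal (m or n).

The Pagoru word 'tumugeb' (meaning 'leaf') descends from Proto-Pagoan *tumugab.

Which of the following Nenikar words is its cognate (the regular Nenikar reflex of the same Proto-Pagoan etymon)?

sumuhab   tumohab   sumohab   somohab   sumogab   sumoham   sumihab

Nenikar: start from *tumugab.
  rule 1: no change — tumugab
  rule 2 (unconditioned shift): tumugab → sumugab
  rule 3 (intervocalic lenition): sumugab → sumuhab
  rule 4 (vowel merger): sumuhab → somohab
  rule 5 (pre-nasal raising): somohab → sumohab
  ⇒ Nenikar sumohab
The other candidates each miss or misapply at least one Nenikar change.

sumohab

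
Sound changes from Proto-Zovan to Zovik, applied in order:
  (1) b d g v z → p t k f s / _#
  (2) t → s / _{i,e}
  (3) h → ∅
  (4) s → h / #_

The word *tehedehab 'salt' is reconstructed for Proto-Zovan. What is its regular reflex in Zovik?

heedeap

Zovik: *tehedehab
  tehedehab → tehedehap   [final devoicing]
  tehedehap → sehedehap   [palatalisation]
  sehedehap → seedeap   [h-loss]
  seedeap → heedeap   [debuccalisation]
  giving Zovik heedeap.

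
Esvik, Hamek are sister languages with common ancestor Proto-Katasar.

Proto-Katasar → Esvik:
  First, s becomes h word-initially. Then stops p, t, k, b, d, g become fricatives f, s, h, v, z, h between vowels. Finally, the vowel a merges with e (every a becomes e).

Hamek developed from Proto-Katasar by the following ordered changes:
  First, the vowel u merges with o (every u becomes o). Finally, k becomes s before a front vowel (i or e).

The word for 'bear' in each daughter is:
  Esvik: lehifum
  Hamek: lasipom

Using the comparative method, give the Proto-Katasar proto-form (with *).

Position 3: Esvik has h, Hamek has s. Taking the neighbouring segments as reconstructed: Esvik h could go back to *k or *g or *h; Hamek s could go back to *k or *s — the one source consistent with every daughter is *k.
Position 2: Esvik has e, Hamek has a. Hamek preserves a here (none of its changes turn any other segment into a), so the proto-segment is *a.
Position 5: Esvik has f, Hamek has p. Hamek preserves p here (none of its changes turn any other segment into p), so the proto-segment is *p.
Continuing position by position gives *lakipum; check it forward:
Esvik: start from *lakipum.
  rule 1: no change — lakipum
  rule 2 (intervocalic lenition): lakipum → lahifum
  rule 3 (vowel merger): lahifum → lehifum
  ⇒ Esvik lehifum
Hamek: *lakipum
  lakipum → lakipom   [vowel merger]
  lakipom → lasipom   [palatalisation]
  giving Hamek lasipom.
No other proto-form is consistent with every reflex, so the reconstruction is *lakipum.

*lakipum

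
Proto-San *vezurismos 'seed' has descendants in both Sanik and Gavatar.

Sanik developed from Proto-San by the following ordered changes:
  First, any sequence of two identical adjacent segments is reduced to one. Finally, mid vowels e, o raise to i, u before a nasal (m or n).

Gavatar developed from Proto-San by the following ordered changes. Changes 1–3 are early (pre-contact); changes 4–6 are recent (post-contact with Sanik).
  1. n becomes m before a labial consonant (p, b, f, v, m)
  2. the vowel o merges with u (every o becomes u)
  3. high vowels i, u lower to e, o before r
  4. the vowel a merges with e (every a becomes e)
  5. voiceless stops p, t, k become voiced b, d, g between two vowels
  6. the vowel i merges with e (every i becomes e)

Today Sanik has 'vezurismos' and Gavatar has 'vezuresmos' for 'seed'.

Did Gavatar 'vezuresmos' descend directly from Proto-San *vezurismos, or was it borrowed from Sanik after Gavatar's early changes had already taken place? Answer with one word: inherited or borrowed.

If inherited, *vezurismos would pass through all of Gavatar's changes:
Gavatar: *vezurismos
  vezurismos (rule 1 does not apply)
  vezurismos → vezurismus   [vowel merger]
  vezurismus → vezorismus   [pre-rhotic lowering]
  vezorismus (rule 4 does not apply)
  vezorismus (rule 5 does not apply)
  vezorismus → vezoresmus   [vowel merger]
  giving Gavatar vezoresmus.
If borrowed from Sanik 'vezurismos' after the early changes, it would undergo only the recent ones:
  rule 4 (vowel merger): no change (vezurismos)
  rule 5 (intervocalic voicing): no change (vezurismos)
  rule 6 (vowel merger): vezurismos → vezuresmos
  ⇒ as a loan: vezuresmos
Gavatar 'vezuresmos' matches the loan outcome 'vezuresmos', not the inherited 'vezoresmus' — it skipped the early Gavatar changes, so it was borrowed from Sanik.

borrowed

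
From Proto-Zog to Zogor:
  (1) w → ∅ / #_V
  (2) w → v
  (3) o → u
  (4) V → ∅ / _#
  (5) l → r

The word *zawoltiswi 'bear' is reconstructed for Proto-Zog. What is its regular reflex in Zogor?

zavurtisv

Zogor: *zawoltiswi > zavoltisvi > zavultisvi > zavultisv > zavurtisv  (by unconditioned shift, vowel merger, apocope, unconditioned shift)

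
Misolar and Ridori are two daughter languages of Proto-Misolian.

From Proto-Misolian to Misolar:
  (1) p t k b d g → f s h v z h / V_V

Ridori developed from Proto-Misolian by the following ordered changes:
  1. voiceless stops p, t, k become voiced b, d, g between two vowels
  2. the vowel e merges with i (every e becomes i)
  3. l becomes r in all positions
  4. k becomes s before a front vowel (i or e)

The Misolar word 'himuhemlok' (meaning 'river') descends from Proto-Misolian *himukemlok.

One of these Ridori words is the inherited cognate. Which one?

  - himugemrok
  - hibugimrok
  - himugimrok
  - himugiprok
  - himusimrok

himugimrok

Ridori: start from *himukemlok.
  rule 1 (intervocalic voicing): himukemlok → himugemlok
  rule 2 (vowel merger): himugemlok → himugimlok
  rule 3 (unconditioned shift): himugimlok → himugimrok
  rule 4: no change — himugimrok
  ⇒ Ridori himugimrok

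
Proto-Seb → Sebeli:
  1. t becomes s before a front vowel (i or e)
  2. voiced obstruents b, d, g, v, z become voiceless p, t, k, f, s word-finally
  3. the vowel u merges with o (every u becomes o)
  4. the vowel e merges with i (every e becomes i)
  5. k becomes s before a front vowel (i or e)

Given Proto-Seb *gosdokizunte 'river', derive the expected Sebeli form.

gosdosizonsi

Sebeli: *gosdokizunte
  gosdokizunte → gosdokizunse   [palatalisation]
  gosdokizunse (rule 2 does not apply)
  gosdokizunse → gosdokizonse   [vowel merger]
  gosdokizonse → gosdokizonsi   [vowel merger]
  gosdokizonsi → gosdosizonsi   [palatalisation]
  giving Sebeli gosdosizonsi.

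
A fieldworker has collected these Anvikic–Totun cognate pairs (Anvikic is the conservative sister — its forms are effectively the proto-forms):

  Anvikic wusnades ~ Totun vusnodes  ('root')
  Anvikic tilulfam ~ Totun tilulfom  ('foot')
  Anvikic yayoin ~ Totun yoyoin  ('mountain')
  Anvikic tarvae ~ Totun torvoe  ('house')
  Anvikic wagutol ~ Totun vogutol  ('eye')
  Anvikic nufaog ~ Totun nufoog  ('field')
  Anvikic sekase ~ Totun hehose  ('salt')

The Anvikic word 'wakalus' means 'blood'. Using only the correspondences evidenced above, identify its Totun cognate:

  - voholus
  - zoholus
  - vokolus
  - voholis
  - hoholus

wagutol ~ vogutol — Anvikic w corresponds to Totun v word-initially before a back vowel.
wusnades ~ vusnodes, yayoin ~ yoyoin — Anvikic a corresponds to Totun o after a consonant, before a consonant other than r, m, n, p, b, f, v.
sekase ~ hehose — Anvikic k corresponds to Totun h between vowels (before a back vowel).
Applying these to Anvikic 'wakalus':
  wakalus → vakalus   (w→v word-initially before a back vowel)
  vakalus → vokalus   (a→o after a consonant, before a consonant other than r, m, n, p, b, f, v)
  vokalus → vohalus   (k→h between vowels (before a back vowel))
  vohalus → voholus   (a→o after a consonant, before a consonant other than r, m, n, p, b, f, v)
So the Totun cognate is 'voholus'.

voholus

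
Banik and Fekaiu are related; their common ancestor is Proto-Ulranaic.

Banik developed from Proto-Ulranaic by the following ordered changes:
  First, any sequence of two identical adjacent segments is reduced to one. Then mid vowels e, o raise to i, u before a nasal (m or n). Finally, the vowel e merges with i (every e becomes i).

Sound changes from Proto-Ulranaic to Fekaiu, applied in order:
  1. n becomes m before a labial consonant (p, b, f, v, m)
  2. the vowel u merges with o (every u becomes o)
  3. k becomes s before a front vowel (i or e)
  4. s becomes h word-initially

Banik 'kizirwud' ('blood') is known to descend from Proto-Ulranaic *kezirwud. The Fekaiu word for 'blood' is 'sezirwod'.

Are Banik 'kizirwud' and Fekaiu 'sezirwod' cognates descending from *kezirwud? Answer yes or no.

Derive the expected Fekaiu reflex of *kezirwud:
Fekaiu: *kezirwud > kezirwod > sezirwod > hezirwod  (by vowel merger, palatalisation, debuccalisation)
The regular Fekaiu reflex would be 'hezirwod', but the attested form is 'sezirwod'. The correspondence is irregular, so they are not cognates (the Fekaiu form has a different source).

no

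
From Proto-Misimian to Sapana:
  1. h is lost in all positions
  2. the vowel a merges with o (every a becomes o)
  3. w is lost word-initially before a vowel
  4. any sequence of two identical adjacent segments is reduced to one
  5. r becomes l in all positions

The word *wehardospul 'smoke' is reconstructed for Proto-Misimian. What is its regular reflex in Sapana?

Sapana: *wehardospul
  wehardospul → weardospul   [h-loss]
  weardospul → weordospul   [vowel merger]
  weordospul → eordospul   [glide loss]
  eordospul (rule 4 does not apply)
  eordospul → eoldospul   [unconditioned shift]
  giving Sapana eoldospul.

eoldospul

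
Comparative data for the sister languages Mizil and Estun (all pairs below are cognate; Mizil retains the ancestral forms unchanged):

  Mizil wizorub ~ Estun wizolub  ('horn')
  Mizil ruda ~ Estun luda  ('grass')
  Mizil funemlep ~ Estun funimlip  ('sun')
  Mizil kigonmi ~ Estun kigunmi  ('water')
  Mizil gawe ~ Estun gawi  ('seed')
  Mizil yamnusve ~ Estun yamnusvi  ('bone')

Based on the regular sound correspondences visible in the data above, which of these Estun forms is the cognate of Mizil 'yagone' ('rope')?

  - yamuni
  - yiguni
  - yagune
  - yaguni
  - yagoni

kigonmi ~ kigunmi — Mizil o corresponds to Estun u after a consonant, before a nasal.
gawe ~ gawi, yamnusve ~ yamnusvi — Mizil e corresponds to Estun i word-finally.
Applying these to Mizil 'yagone':
  yagone → yagune   (o→u after a consonant, before a nasal)
  yagune → yaguni   (e→i word-finally)
So the Estun cognate is 'yaguni'.

yaguni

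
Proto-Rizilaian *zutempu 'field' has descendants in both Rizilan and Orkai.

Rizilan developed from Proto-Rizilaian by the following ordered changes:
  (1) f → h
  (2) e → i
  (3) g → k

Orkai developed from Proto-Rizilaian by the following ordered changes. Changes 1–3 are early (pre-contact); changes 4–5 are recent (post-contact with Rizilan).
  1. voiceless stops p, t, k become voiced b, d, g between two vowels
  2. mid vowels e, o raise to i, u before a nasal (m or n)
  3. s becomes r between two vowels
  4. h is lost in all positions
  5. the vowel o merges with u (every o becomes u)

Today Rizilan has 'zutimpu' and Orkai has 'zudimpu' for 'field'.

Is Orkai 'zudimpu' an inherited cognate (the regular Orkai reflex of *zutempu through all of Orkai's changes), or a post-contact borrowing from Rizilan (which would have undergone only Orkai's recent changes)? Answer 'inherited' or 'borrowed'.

If inherited, *zutempu would pass through all of Orkai's changes:
Orkai: *zutempu > zudempu > zudimpu  (by intervocalic voicing, pre-nasal raising)
If borrowed from Rizilan 'zutimpu' after the early changes, it would undergo only the recent ones:
  rule 4 (h-loss): no change (zutimpu)
  rule 5 (vowel merger): no change (zutimpu)
  ⇒ as a loan: zutimpu
Orkai 'zudimpu' matches the inherited outcome exactly, so it is an inherited cognate, not a loan.

inherited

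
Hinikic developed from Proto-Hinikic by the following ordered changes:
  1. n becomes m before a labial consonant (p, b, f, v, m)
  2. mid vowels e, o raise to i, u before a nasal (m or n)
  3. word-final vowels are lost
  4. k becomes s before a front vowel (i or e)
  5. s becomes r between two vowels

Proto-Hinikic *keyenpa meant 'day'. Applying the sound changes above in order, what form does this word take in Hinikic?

Hinikic: start from *keyenpa.
  rule 1 (nasal place assimilation): keyenpa → keyempa
  rule 2 (pre-nasal raising): keyempa → keyimpa
  rule 3 (apocope): keyimpa → keyimp
  rule 4 (palatalisation): keyimp → seyimp
  rule 5: no change — seyimp
  ⇒ Hinikic seyimp

seyimp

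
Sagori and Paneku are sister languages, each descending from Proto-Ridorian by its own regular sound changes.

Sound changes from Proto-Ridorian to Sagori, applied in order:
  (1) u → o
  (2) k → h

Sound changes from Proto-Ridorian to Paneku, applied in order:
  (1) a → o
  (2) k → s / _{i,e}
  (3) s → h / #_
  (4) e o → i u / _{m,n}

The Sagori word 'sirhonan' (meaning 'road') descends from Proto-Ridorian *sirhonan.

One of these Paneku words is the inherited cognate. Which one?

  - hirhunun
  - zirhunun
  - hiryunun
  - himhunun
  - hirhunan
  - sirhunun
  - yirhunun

hirhunun

Paneku: start from *sirhonan.
  rule 1 (vowel merger): sirhonan → sirhonon
  rule 2: no change — sirhonon
  rule 3 (debuccalisation): sirhonon → hirhonon
  rule 4 (pre-nasal raising): hirhonon → hirhunun
  ⇒ Paneku hirhunun
Only 'hirhunun' matches the regular Paneku development of *sirhonan.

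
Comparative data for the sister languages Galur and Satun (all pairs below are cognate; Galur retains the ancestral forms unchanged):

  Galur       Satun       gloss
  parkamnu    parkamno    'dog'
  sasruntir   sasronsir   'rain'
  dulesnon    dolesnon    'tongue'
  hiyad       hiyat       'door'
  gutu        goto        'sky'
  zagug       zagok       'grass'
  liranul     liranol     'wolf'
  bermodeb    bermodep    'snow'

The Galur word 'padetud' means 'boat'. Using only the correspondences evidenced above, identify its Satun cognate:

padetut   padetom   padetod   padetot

padetot

dulesnon ~ dolesnon, gutu ~ goto — Galur u corresponds to Satun o after a consonant, before a consonant other than r, m, n, p, b, f, v.
hiyad ~ hiyat — Galur d corresponds to Satun t word-finally.
Applying these to Galur 'padetud':
  padetud → padetod   (u→o after a consonant, before a consonant other than r, m, n, p, b, f, v)
  padetod → padetot   (d→t word-finally)
So the Satun cognate is 'padetot'.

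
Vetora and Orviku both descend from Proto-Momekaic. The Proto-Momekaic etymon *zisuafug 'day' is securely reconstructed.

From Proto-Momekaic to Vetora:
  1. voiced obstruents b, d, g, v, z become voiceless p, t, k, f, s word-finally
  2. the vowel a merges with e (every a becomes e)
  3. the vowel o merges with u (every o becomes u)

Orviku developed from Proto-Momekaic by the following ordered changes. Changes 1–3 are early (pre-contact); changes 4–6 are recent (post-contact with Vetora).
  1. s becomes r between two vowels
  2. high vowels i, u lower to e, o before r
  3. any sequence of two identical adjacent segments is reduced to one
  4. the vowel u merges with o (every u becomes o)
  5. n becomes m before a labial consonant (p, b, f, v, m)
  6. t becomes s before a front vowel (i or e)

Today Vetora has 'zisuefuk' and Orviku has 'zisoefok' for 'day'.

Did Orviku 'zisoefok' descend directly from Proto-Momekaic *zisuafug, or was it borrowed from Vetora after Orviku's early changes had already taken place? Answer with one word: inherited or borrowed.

borrowed

If inherited, *zisuafug would pass through all of Orviku's changes:
Orviku: start from *zisuafug.
  rule 1 (rhotacism): zisuafug → ziruafug
  rule 2 (pre-rhotic lowering): ziruafug → zeruafug
  rule 3: no change — zeruafug
  rule 4 (vowel merger): zeruafug → zeroafog
  rule 5: no change — zeroafog
  rule 6: no change — zeroafog
  ⇒ Orviku zeroafog
If borrowed from Vetora 'zisuefuk' after the early changes, it would undergo only the recent ones:
  rule 4 (vowel merger): zisuefuk → zisoefok
  rule 5 (nasal place assimilation): no change (zisoefok)
  rule 6 (palatalisation): no change (zisoefok)
  ⇒ as a loan: zisoefok
Orviku 'zisoefok' matches the loan outcome 'zisoefok', not the inherited 'zeroafog' — it skipped the early Orviku changes, so it was borrowed from Vetora.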